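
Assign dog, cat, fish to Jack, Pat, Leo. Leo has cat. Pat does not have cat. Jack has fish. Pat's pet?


From clues:
  Leo → cat
  Jack → fish
By elimination, Pat gets the remaining.

dog


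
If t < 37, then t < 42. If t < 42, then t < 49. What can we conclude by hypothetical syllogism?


Hypothetical syllogism: P → Q, Q → R ⊢ P → R
Premise 1: t < 37 → t < 42
Premise 2: t < 42 → t < 49
Chain the implications: the middle term (t < 42) links the two.
Conclusion: If t < 37, then t < 49.

If t < 37, then t < 49.


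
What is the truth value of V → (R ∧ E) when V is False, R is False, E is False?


V = False, R = False, E = False
Step 1: R ∧ E = False AND False = False
Step 2: V → (False): false only when V=True and consequent=False.
Result: True

True


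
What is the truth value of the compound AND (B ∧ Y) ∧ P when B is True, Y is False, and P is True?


B = True, Y = False, P = True
Step 1: B ∧ Y = True AND False = False
Step 2: False ∧ P = False AND True = False
AND is true only when ALL operands are true.

False


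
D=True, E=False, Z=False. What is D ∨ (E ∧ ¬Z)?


D = True, E = False, Z = False
Expression: D ∨ (E ∧ ¬Z)
Step 1: ¬Z = NOT False = True
Step 2: E ∧ ¬Z = False AND True = False
Step 3: D ∨ (False) = True OR False = True

True


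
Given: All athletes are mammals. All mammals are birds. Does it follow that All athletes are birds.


Premise 1: All athletes are mammals.
Premise 2: All mammals are birds.
Conclusion: All athletes are birds.
Barbara syllogism (AAA-1): All A are B, All B are C → All A are C.
Middle term (mammals) distributed in premise 2.

Valid


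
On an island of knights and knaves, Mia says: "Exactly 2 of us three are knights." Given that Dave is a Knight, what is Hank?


Mia claims exactly 2 knights among Mia, Dave, Hank.
Given: Dave is a Knight.

Case 1: Mia is a Knight (tells truth)
  Then exactly 2 of the three are knights.
  Counting Mia, Dave: 2 knight(s) so far. Need 0 more → Hank = Knave.
Case 2: Mia is a Knave (lies)
  Then the count is NOT 2.
  If Hank = Knight, count = 2 = 2 → claim would be true, contradicts lie.
  If Hank = Knave, count = 1 ≠ 2 → lie confirmed ✓

Hank is a Knave.

Knave


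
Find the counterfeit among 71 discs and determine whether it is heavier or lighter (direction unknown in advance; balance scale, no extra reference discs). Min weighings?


Let n = 71. 142 possibilities (n discs × lighter/heavier); each weighing has 3 outcomes.
Bound for k weighings: say the first weighing puts j discs on each pan. If it tips, the 2j weighed discs remain suspects (each with a known direction) and k-1 weighings give 3^(k-1) outcomes; 3^(k-1) is odd, so 2j ≤ 3^(k-1) - 1. If it balances, the n - 2j unweighed discs remain with direction unknown: 2(n - 2j) ≤ 3^(k-1) - 1 by the same parity argument. Adding, n ≤ (3^(k-1) - 1) + (3^(k-1) - 1)/2 = (3^k - 3)/2, and the classical three-group strategy achieves this (3 discs in 2 weighings, 12 in 3, 39 in 4, 120 in 5).
So we need the smallest k with (3^k - 3)/2 ≥ 71.
k = 4: (3^4 - 3)/2 = 39 < 71 ✗
k = 5: (3^5 - 3)/2 = 120 ≥ 71 ✓

5


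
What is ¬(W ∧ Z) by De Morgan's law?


De Morgan's law: ¬(P ∧ Q) ≡ ¬P ∨ ¬Q
¬(W ∧ Z) = ¬W ∨ ¬Z

¬W ∨ ¬Z


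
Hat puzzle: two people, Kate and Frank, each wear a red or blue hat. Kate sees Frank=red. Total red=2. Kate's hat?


Total red = 2, Frank = red
Red accounted for: 1
Remaining for Kate: 1
Kate's hat is red.

red


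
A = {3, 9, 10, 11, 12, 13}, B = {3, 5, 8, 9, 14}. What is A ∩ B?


A = {3, 9, 10, 11, 12, 13}
B = {3, 5, 8, 9, 14}
Operation: intersection
Elements in both: 3, 9

{3, 9}


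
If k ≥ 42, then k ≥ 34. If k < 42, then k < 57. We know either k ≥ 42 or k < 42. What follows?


Constructive dilemma: (P → Q) ∧ (R → S), P ∨ R ⊢ Q ∨ S
Premise 1: k ≥ 42 → k ≥ 34
Premise 2: k < 42 → k < 57
Premise 3: k ≥ 42 ∨ k < 42
Case 1: Assuming k ≥ 42, then by Premise 1, k ≥ 34.
Case 2: Assuming k < 42, then by Premise 2, k < 57.
Since one of k ≥ 42 or k < 42 must hold, we get k ≥ 34 or k < 57.

k ≥ 34 or k < 57.


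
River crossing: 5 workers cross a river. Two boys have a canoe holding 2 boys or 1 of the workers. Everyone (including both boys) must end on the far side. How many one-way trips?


Per crossing of one of the workers: boys→, one←, one of the workers→, one← = 4 trips
5 × 4 = 20, + 1 final boys→ = 21
Minimum trips = 21

21


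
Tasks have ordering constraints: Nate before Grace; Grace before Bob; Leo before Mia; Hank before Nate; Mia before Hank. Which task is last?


Constraints: Nate before Grace; Grace before Bob; Leo before Mia; Hank before Nate; Mia before Hank
The last task can have nothing scheduled after it, so it must never appear on the left of a 'before'.
Tasks appearing before some other task: Nate, Grace, Leo, Hank, Mia.
The only task not in that list is Bob → it is last.

Bob


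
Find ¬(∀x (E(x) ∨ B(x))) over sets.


Original: ∀x (E(x) ∨ B(x))
Rule: ¬∀→∃, ¬∃→∀, negate predicate.
Negation: ∃x (¬E(x) ∧ ¬B(x))

∃x (¬E(x) ∧ ¬B(x))


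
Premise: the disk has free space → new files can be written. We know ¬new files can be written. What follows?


Modus tollens: P → Q, ¬Q ⊢ ¬P
P: the disk has free space
Q: new files can be written
We have P → Q and Q is false.
By modus tollens, P must be false.

It is not the case that the disk has free space


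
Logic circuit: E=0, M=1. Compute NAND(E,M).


E AND M = 0
NOT(0) = 1

1


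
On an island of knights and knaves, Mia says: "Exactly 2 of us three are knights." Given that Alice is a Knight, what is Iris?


Mia claims exactly 2 knights among Mia, Alice, Iris.
Given: Alice is a Knight.

Case 1: Mia is a Knight (tells truth)
  Then exactly 2 of the three are knights.
  Counting Mia, Alice: 2 knight(s) so far. Need 0 more → Iris = Knave.
Case 2: Mia is a Knave (lies)
  Then the count is NOT 2.
  If Iris = Knight, count = 2 = 2 → claim would be true, contradicts lie.
  If Iris = Knave, count = 1 ≠ 2 → lie confirmed ✓

Iris is a Knave.

Knave


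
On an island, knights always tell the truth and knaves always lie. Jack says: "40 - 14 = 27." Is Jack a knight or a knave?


Statement: "40 - 14 = 27."
Actual: 40 - 14 = 26
Claimed: 27
Statement is FALSE → Jack lies → Knave

Knave


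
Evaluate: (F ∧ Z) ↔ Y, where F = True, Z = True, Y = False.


F = True, Z = True, Y = False
Step 1: F ∧ Z = True AND True = True
Step 2: (True) ↔ Y: true when both sides have same truth value.
Result: True ↔ False = False

False


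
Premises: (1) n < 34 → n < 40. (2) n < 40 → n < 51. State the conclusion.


Hypothetical syllogism: P → Q, Q → R ⊢ P → R
Premise 1: n < 34 → n < 40
Premise 2: n < 40 → n < 51
Chain the implications: the middle term (n < 40) links the two.
Conclusion: If n < 34, then n < 51.

If n < 34, then n < 51.


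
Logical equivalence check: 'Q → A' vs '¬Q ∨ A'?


Expression 1: Q → A
Expression 2: ¬Q ∨ A
Truth table (Q A | Expr1 Expr2):
  T T |   T     T
  T F |   F     F
  F T |   T     T
  F F |   T     T
All 4 rows agree, so the expressions are logically equivalent.

Yes


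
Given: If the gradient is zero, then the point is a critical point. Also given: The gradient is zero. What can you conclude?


Modus ponens: P → Q, P ⊢ Q
P: the gradient is zero
Q: the point is a critical point
We have P → Q and P is true.
By modus ponens, Q must be true.

The point is a critical point


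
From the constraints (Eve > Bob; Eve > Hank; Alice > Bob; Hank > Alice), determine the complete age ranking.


Constraints: Eve > Bob; Eve > Hank; Alice > Bob; Hank > Alice
Method: at each step, the next-highest is the one remaining person who never appears on the smaller side of a constraint between remaining people.
  Step 1: remaining {Hank, Bob, Alice, Eve}; on the smaller side: {Hank, Bob, Alice} → Eve is next (Eve > Bob; Eve > Hank).
  Step 2: remaining {Hank, Bob, Alice}; on the smaller side: {Bob, Alice} → Hank is next (Hank > Alice).
  Step 3: remaining {Bob, Alice}; on the smaller side: {Bob} → Alice is next (Alice > Bob).
  Step 4: only Bob remains → lowest.
Final ranking (highest to lowest):

Eve > Hank > Alice > Bob


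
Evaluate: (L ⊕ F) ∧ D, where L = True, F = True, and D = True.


L = True, F = True, D = True
Step 1: L ⊕ F = True XOR True = False
Step 2: False ∧ D = False AND True = False
XOR true when exactly one of L,F is true; then AND with D.

False


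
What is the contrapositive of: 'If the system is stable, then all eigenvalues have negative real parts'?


Original: If the system is stable, then all eigenvalues have negative real parts
Contrapositive: If ¬Q, then ¬P
Negate Q: not (all eigenvalues have negative real parts)
Negate P: not (the system is stable)

If not (all eigenvalues have negative real parts), then not (the system is stable).


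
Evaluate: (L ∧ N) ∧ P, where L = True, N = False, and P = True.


L = True, N = False, P = True
Step 1: L ∧ N = True AND False = False
Step 2: False ∧ P = False AND True = False
AND is true only when ALL operands are true.

False


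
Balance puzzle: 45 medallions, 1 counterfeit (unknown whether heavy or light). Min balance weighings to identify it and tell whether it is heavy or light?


Let n = 45. 90 possibilities (n medallions × lighter/heavier); each weighing has 3 outcomes.
Bound for k weighings: say the first weighing puts j medallions on each pan. If it tips, the 2j weighed medallions remain suspects (each with a known direction) and k-1 weighings give 3^(k-1) outcomes; 3^(k-1) is odd, so 2j ≤ 3^(k-1) - 1. If it balances, the n - 2j unweighed medallions remain with direction unknown: 2(n - 2j) ≤ 3^(k-1) - 1 by the same parity argument. Adding, n ≤ (3^(k-1) - 1) + (3^(k-1) - 1)/2 = (3^k - 3)/2, and the classical three-group strategy achieves this (3 medallions in 2 weighings, 12 in 3, 39 in 4, 120 in 5).
So we need the smallest k with (3^k - 3)/2 ≥ 45.
k = 4: (3^4 - 3)/2 = 39 < 45 ✗
k = 5: (3^5 - 3)/2 = 120 ≥ 45 ✓

5


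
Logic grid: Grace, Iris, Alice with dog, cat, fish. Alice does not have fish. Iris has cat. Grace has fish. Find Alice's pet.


From clues:
  Grace → fish
  Iris → cat
By elimination, Alice gets the remaining.

dog


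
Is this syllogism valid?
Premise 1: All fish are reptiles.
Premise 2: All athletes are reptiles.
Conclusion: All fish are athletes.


Premise 1: All fish are reptiles.
Premise 2: All athletes are reptiles.
Conclusion: All fish are athletes.
Fallacy: undistributed middle. reptiles is predicate in both.
Counterexample: fish and athletes could be disjoint subsets of reptiles.

Invalid


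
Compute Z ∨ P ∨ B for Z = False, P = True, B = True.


Z = False, P = True, B = True
Step 1: Z ∨ P = False OR True = True
Step 2: True ∨ B = True OR True = True
OR is true when at least one operand is true.

True


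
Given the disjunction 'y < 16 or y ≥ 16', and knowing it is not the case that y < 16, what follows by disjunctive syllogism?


Disjunctive syllogism: P ∨ Q, ¬P ⊢ Q
Disjunction: y < 16 ∨ y ≥ 16
We know it is not the case that y < 16.
By disjunctive syllogism, the other disjunct must be true.

y ≥ 16


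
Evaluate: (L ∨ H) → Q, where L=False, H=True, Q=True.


L = False, H = True, Q = True
Expression: (L ∨ H) → Q
Step 1: L ∨ H = False OR True = True
Step 2: (True) → Q = True → True (false only if antecedent True and consequent False) = True

True


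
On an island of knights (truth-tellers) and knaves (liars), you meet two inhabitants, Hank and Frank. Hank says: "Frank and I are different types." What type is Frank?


Hank says: "Frank and I are different types."
Case 1: Hank is a Knight (truth-teller)
  Statement is true → they ARE different → Frank is a Knave
Case 2: Hank is a Knave (liar)
  Statement is false → they are NOT different → Frank is a Knave
In both cases, Frank is a Knave.

Knave


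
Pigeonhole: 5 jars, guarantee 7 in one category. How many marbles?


Pigeonhole: to guarantee k in one of n categories, need (k-1)×n + 1.
k = 7, n = 5
Minimum = (7-1) × 5 + 1 = 6 × 5 + 1

31


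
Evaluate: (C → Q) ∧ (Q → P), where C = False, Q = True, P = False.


C = False, Q = True, P = False
Step 1: C → Q is false only when C=True and Q=False. Result: True
Step 2: Q → P is false only when Q=True and P=False. Result: False
Step 3: True ∧ False = False

False


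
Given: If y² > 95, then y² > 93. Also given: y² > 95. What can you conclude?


Modus ponens: P → Q, P ⊢ Q
P: y² > 95
Q: y² > 93
We have P → Q and P is true.
By modus ponens, Q must be true.

y² > 93


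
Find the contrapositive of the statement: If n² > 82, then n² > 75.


Original: If n² > 82, then n² > 75
Contrapositive: If ¬Q, then ¬P
Negate Q: not (n² > 75)
Negate P: not (n² > 82)

If not (n² > 75), then not (n² > 82).


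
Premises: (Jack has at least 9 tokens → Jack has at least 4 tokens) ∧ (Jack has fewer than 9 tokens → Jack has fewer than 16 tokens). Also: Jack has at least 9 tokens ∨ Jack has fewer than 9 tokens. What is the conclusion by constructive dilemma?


Constructive dilemma: (P → Q) ∧ (R → S), P ∨ R ⊢ Q ∨ S
Premise 1: Jack has at least 9 tokens → Jack has at least 4 tokens
Premise 2: Jack has fewer than 9 tokens → Jack has fewer than 16 tokens
Premise 3: Jack has at least 9 tokens ∨ Jack has fewer than 9 tokens
Case 1: Assuming Jack has at least 9 tokens, then by Premise 1, Jack has at least 4 tokens.
Case 2: Assuming Jack has fewer than 9 tokens, then by Premise 2, Jack has fewer than 16 tokens.
Since one of Jack has at least 9 tokens or Jack has fewer than 9 tokens must hold, we get Jack has at least 4 tokens or Jack has fewer than 16 tokens.

Jack has at least 4 tokens or Jack has fewer than 16 tokens.


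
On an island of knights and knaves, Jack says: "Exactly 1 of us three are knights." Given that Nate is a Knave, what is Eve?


Jack claims exactly 1 knights among Jack, Nate, Eve.
Given: Nate is a Knave.

Case 1: Jack is a Knight (tells truth)
  Then exactly 1 of the three are knights.
  Counting Jack, Nate: 1 knight(s) so far. Need 0 more → Eve = Knave.
Case 2: Jack is a Knave (lies)
  Then the count is NOT 1.
  If Eve = Knight, count = 1 = 1 → claim would be true, contradicts lie.
  If Eve = Knave, count = 0 ≠ 1 → lie confirmed ✓

Eve is a Knave.

Knave


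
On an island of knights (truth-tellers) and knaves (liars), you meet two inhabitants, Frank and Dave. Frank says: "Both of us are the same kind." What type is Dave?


Frank says: "Both of us are the same kind."
Case 1: Frank is a Knight (truth-teller)
  Statement is true → they ARE the same → Dave is also a Knight
Case 2: Frank is a Knave (liar)
  Statement is false → they are NOT the same → Dave is a Knight
In both cases, Dave is a Knight.

Knight


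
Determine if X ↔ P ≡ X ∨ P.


Expression 1: X ↔ P
Expression 2: X ∨ P
Truth table (X P | Expr1 Expr2):
  T T |   T     T
  T F |   F     T   ← differ
  F T |   F     T   ← differ
  F F |   T     F   ← differ
Counterexample: X=T, P=F gives Expr1 = F but Expr2 = T, so the expressions are NOT logically equivalent.

No


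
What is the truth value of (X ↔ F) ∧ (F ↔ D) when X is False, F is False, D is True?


X = False, F = False, D = True
Step 1: X ↔ F is true when X and F have the same value. Result: True
Step 2: F ↔ D is true when F and D have the same value. Result: False
Step 3: True ∧ False = False

False


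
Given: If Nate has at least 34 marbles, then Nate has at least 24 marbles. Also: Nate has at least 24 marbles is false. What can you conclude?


Modus tollens: P → Q, ¬Q ⊢ ¬P
P: Nate has at least 34 marbles
Q: Nate has at least 24 marbles
We have P → Q and Q is false.
By modus tollens, P must be false.

It is not the case that Nate has at least 34 marbles


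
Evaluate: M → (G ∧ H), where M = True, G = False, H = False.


M = True, G = False, H = False
Step 1: G ∧ H = False AND False = False
Step 2: M → (False): false only when M=True and consequent=False.
Result: False

False


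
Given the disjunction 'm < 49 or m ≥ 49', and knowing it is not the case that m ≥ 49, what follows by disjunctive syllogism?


Disjunctive syllogism: P ∨ Q, ¬P ⊢ Q
Disjunction: m < 49 ∨ m ≥ 49
We know it is not the case that m ≥ 49.
By disjunctive syllogism, the other disjunct must be true.

m < 49


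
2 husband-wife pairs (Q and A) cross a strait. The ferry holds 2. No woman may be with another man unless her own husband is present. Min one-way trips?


Label couples Q and A.
1. WQ+WA → (far: WQ,WA; near: HQ,HA)
2. WQ ←   (far: WA; near: HQ,HA,WQ)
3. HQ+HA → (far: HQ,HA,WA; near: WQ)
4. HQ ←   (far: HA,WA; near: HQ,WQ)  — HQ returns, since WQ is alone on near bank
5. HQ+WQ → (far: all four; near: empty)
Every state respects the constraint.
Minimum trips = 5

5


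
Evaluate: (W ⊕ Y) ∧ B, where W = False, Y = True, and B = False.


W = False, Y = True, B = False
Step 1: W ⊕ Y = False XOR True = True
Step 2: True ∧ B = True AND False = False
XOR true when exactly one of W,Y is true; then AND with B.

False


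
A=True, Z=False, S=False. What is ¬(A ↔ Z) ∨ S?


A = True, Z = False, S = False
Expression: ¬(A ↔ Z) ∨ S
Step 1: A ↔ Z = (True iff False) = False
Step 2: ¬(A ↔ Z) = NOT False = True
Step 3: (True) ∨ S = True OR False = True

True


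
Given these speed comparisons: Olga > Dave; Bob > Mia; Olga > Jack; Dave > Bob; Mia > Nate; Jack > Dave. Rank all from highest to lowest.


Constraints: Olga > Dave; Bob > Mia; Olga > Jack; Dave > Bob; Mia > Nate; Jack > Dave
Method: at each step, the next-highest is the one remaining person who never appears on the smaller side of a constraint between remaining people.
  Step 1: remaining {Bob, Jack, Mia, Dave, Nate, Olga}; on the smaller side: {Bob, Jack, Mia, Dave, Nate} → Olga is next (Olga > Dave; Olga > Jack).
  Step 2: remaining {Bob, Jack, Mia, Dave, Nate}; on the smaller side: {Bob, Mia, Dave, Nate} → Jack is next (Jack > Dave).
  Step 3: remaining {Bob, Mia, Dave, Nate}; on the smaller side: {Bob, Mia, Nate} → Dave is next (Dave > Bob).
  Step 4: remaining {Bob, Mia, Nate}; on the smaller side: {Mia, Nate} → Bob is next (Bob > Mia).
  Step 5: remaining {Mia, Nate}; on the smaller side: {Nate} → Mia is next (Mia > Nate).
  Step 6: only Nate remains → lowest.
Final ranking (highest to lowest):

Olga > Jack > Dave > Bob > Mia > Nate


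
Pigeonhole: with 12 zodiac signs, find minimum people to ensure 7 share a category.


Pigeonhole: to guarantee k in one of n categories, need (k-1)×n + 1.
k = 7, n = 12
Minimum = (7-1) × 12 + 1 = 6 × 12 + 1

73


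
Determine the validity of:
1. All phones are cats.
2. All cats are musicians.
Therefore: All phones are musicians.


Premise 1: All phones are cats.
Premise 2: All cats are musicians.
Conclusion: All phones are musicians.
Barbara syllogism (AAA-1): All A are B, All B are C → All A are C.
Middle term (cats) distributed in premise 2.

Valid


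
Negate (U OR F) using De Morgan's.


De Morgan's law: ¬(P ∨ Q) ≡ ¬P ∧ ¬Q
¬(U ∨ F) = ¬U ∧ ¬F

¬U ∧ ¬F


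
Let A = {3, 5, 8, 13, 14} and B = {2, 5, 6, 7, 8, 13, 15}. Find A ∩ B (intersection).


A = {3, 5, 8, 13, 14}
B = {2, 5, 6, 7, 8, 13, 15}
Operation: intersection
Elements in both: 5, 8, 13

{5, 8, 13}


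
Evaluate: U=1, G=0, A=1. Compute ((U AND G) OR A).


U AND G = 1&0 = 0
0 OR 1 = 1

1


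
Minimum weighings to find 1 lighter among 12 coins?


Each weighing has 3 outcomes (left heavy / balance / right heavy), so k weighings distinguish at most 3^k cases; splitting into three near-equal groups achieves this.
Need 3^k ≥ 12: 3^2 = 9 < 12 ≤ 3^3 = 27
k = ⌈log₃(12)⌉ = 3

3


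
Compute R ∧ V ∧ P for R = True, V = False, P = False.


R = True, V = False, P = False
Step 1: R ∧ V = True AND False = False
Step 2: (False) ∧ P = (False) AND False = False
AND is true only when ALL operands are true.

False


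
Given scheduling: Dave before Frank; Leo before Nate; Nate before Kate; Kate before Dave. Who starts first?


Constraints: Dave before Frank; Leo before Nate; Nate before Kate; Kate before Dave
The first task can have nothing scheduled before it, so it must never appear on the right of a 'before'.
Tasks appearing after some 'before': Frank, Nate, Kate, Dave.
The only task not in that list is Leo → it is first.

Leo


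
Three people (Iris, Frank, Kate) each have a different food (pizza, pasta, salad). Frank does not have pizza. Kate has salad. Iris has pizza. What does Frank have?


From clues:
  Kate → salad
  Iris → pizza
By elimination, Frank gets the remaining.

pasta


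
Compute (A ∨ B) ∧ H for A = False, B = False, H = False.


A = False, B = False, H = False
Step 1: A ∨ B = False OR False = False
Step 2: False ∧ H = False AND False = False
OR is true when at least one operand is true; AND requires both.

False


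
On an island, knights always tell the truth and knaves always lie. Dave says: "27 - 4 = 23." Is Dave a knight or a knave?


Statement: "27 - 4 = 23."
Actual: 27 - 4 = 23
Claimed: 23
Statement is TRUE → Dave tells the truth → Knight

Knight


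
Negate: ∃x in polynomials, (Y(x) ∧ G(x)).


Original: ∃x (Y(x) ∧ G(x))
Rule: ¬∀→∃, ¬∃→∀, negate predicate.
Negation: ∀x (¬Y(x) ∨ ¬G(x))

∀x (¬Y(x) ∨ ¬G(x))


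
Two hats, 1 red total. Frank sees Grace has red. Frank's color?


Total red = 1, Grace = red
Red accounted for: 1
Remaining for Frank: 0
Frank's hat is blue.

blue


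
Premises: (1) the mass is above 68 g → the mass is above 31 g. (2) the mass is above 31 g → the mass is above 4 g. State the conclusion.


Hypothetical syllogism: P → Q, Q → R ⊢ P → R
Premise 1: the mass is above 68 g → the mass is above 31 g
Premise 2: the mass is above 31 g → the mass is above 4 g
Chain the implications: the middle term (the mass is above 31 g) links the two.
Conclusion: If the mass is above 68 g, then the mass is above 4 g.

If the mass is above 68 g, then the mass is above 4 g.


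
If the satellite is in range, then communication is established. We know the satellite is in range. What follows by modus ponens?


Modus ponens: P → Q, P ⊢ Q
P: the satellite is in range
Q: communication is established
We have P → Q and P is true.
By modus ponens, Q must be true.

Communication is established


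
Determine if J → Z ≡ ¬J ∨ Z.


Expression 1: J → Z
Expression 2: ¬J ∨ Z
Truth table (J Z | Expr1 Expr2):
  T T |   T     T
  T F |   F     F
  F T |   T     T
  F F |   T     T
All 4 rows agree, so the expressions are logically equivalent.

Yes


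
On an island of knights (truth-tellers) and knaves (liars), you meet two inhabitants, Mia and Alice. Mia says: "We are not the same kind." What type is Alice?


Mia says: "We are not the same kind."
Case 1: Mia is a Knight (truth-teller)
  Statement is true → they ARE different → Alice is a Knave
Case 2: Mia is a Knave (liar)
  Statement is false → they are NOT different → Alice is a Knave
In both cases, Alice is a Knave.

Knave


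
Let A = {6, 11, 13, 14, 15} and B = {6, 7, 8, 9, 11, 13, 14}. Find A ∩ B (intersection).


A = {6, 11, 13, 14, 15}
B = {6, 7, 8, 9, 11, 13, 14}
Operation: intersection
Elements in both: 6, 11, 13, 14

{6, 11, 13, 14}


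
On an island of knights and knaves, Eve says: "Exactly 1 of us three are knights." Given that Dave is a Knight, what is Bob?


Eve claims exactly 1 knights among Eve, Dave, Bob.
Given: Dave is a Knight.

Case 1: Eve is a Knight (tells truth)
  Then exactly 1 of the three are knights.
  Counting Eve, Dave: 2 knight(s) so far. Need -1 more → impossible.
Case 2: Eve is a Knave (lies)
  Then the count is NOT 1.
  If Bob = Knave, count = 1 = 1 → claim would be true, contradicts lie.
  If Bob = Knight, count = 2 ≠ 1 → lie confirmed ✓

Bob is a Knight.

Knight


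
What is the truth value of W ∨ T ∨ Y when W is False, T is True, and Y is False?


W = False, T = True, Y = False
Step 1: W ∨ T = False OR True = True
Step 2: True ∨ Y = True OR False = True
OR is true when at least one operand is true.

True


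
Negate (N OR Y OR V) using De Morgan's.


De Morgan's law: ¬(P ∨ Q ∨ R) ≡ ¬P ∧ ¬Q ∧ ¬R
¬(N ∨ Y ∨ V) = ¬N ∧ ¬Y ∧ ¬V

¬N ∧ ¬Y ∧ ¬V


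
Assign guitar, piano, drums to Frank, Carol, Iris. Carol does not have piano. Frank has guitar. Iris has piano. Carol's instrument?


From clues:
  Iris → piano
  Frank → guitar
By elimination, Carol gets the remaining.

drums


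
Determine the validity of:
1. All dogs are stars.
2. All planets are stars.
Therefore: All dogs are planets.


Premise 1: All dogs are stars.
Premise 2: All planets are stars.
Conclusion: All dogs are planets.
Fallacy: undistributed middle. stars is predicate in both.
Counterexample: dogs and planets could be disjoint subsets of stars.

Invalid


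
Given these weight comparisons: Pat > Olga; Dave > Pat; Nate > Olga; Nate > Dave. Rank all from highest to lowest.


Constraints: Pat > Olga; Dave > Pat; Nate > Olga; Nate > Dave
Method: at each step, the next-highest is the one remaining person who never appears on the smaller side of a constraint between remaining people.
  Step 1: remaining {Olga, Dave, Nate, Pat}; on the smaller side: {Olga, Dave, Pat} → Nate is next (Nate > Olga; Nate > Dave).
  Step 2: remaining {Olga, Dave, Pat}; on the smaller side: {Olga, Pat} → Dave is next (Dave > Pat).
  Step 3: remaining {Olga, Pat}; on the smaller side: {Olga} → Pat is next (Pat > Olga).
  Step 4: only Olga remains → lowest.
Final ranking (highest to lowest):

Nate > Dave > Pat > Olga


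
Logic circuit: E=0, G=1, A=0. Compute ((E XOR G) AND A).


E XOR G = 0^1 = 1
1 AND 0 = 0

0


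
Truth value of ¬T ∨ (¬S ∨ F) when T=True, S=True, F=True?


T = True, S = True, F = True
Expression: ¬T ∨ (¬S ∨ F)
Step 1: ¬S = NOT True = False
Step 2: ¬S ∨ F = False OR True = True
Step 3: ¬T = NOT True = False
Step 4: (False) ∨ (True) = False OR True = True

True


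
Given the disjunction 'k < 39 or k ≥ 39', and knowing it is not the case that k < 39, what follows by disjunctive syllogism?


Disjunctive syllogism: P ∨ Q, ¬P ⊢ Q
Disjunction: k < 39 ∨ k ≥ 39
We know it is not the case that k < 39.
By disjunctive syllogism, the other disjunct must be true.

k ≥ 39


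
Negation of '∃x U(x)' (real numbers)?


Original: ∃x U(x)
Rule: ¬∀→∃, ¬∃→∀, negate predicate.
Negation: ∀x ¬U(x)

∀x ¬U(x)


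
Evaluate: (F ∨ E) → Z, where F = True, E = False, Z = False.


F = True, E = False, Z = False
Step 1: F ∨ E = True OR False = True
Step 2: (True) → Z: false only when antecedent=True and Z=False.
Result: False

False


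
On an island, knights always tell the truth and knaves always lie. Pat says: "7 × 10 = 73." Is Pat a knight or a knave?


Statement: "7 × 10 = 73."
Actual: 7 × 10 = 70
Claimed: 73
Statement is FALSE → Pat lies → Knave

Knave


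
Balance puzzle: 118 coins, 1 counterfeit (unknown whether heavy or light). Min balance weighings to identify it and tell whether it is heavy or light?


Let n = 118. 236 possibilities (n coins × lighter/heavier); each weighing has 3 outcomes.
Bound for k weighings: say the first weighing puts j coins on each pan. If it tips, the 2j weighed coins remain suspects (each with a known direction) and k-1 weighings give 3^(k-1) outcomes; 3^(k-1) is odd, so 2j ≤ 3^(k-1) - 1. If it balances, the n - 2j unweighed coins remain with direction unknown: 2(n - 2j) ≤ 3^(k-1) - 1 by the same parity argument. Adding, n ≤ (3^(k-1) - 1) + (3^(k-1) - 1)/2 = (3^k - 3)/2, and the classical three-group strategy achieves this (3 coins in 2 weighings, 12 in 3, 39 in 4, 120 in 5).
So we need the smallest k with (3^k - 3)/2 ≥ 118.
k = 4: (3^4 - 3)/2 = 39 < 118 ✗
k = 5: (3^5 - 3)/2 = 120 ≥ 118 ✓

5


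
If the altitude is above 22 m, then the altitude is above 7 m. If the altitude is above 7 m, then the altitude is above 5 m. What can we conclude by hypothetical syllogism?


Hypothetical syllogism: P → Q, Q → R ⊢ P → R
Premise 1: the altitude is above 22 m → the altitude is above 7 m
Premise 2: the altitude is above 7 m → the altitude is above 5 m
Chain the implications: the middle term (the altitude is above 7 m) links the two.
Conclusion: If the altitude is above 22 m, then the altitude is above 5 m.

If the altitude is above 22 m, then the altitude is above 5 m.


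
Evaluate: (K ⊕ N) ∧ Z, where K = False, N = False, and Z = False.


K = False, N = False, Z = False
Step 1: K ⊕ N = False XOR False = False
Step 2: False ∧ Z = False AND False = False
XOR true when exactly one of K,N is true; then AND with Z.

False


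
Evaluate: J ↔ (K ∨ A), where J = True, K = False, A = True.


J = True, K = False, A = True
Step 1: K ∨ A = False OR True = True
Step 2: J ↔ (True): true when both sides have same truth value.
Result: True ↔ True = True

True


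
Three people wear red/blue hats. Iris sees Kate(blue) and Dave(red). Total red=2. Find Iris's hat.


Total red = 2, seen red = 1
Own red = 2 - 1 = 1
Iris's hat is red.

red


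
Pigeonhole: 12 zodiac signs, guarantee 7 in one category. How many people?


Pigeonhole: to guarantee k in one of n categories, need (k-1)×n + 1.
k = 7, n = 12
Minimum = (7-1) × 12 + 1 = 6 × 12 + 1

73


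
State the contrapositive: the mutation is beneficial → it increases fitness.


Original: If the mutation is beneficial, then it increases fitness
Contrapositive: If ¬Q, then ¬P
Negate Q: not (it increases fitness)
Negate P: not (the mutation is beneficial)

If not (it increases fitness), then not (the mutation is beneficial).


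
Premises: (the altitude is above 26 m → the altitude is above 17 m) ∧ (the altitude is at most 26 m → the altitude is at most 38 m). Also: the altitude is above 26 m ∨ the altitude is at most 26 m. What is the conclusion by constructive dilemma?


Constructive dilemma: (P → Q) ∧ (R → S), P ∨ R ⊢ Q ∨ S
Premise 1: the altitude is above 26 m → the altitude is above 17 m
Premise 2: the altitude is at most 26 m → the altitude is at most 38 m
Premise 3: the altitude is above 26 m ∨ the altitude is at most 26 m
Case 1: Assuming the altitude is above 26 m, then by Premise 1, the altitude is above 17 m.
Case 2: Assuming the altitude is at most 26 m, then by Premise 2, the altitude is at most 38 m.
Since one of the altitude is above 26 m or the altitude is at most 26 m must hold, we get the altitude is above 17 m or the altitude is at most 38 m.

The altitude is above 17 m or the altitude is at most 38 m.


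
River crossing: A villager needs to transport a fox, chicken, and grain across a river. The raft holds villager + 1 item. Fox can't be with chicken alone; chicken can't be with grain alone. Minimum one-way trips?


1. villager+chicken → 2. villager ← 3. villager+fox → 4. villager+chicken ← 5. villager+grain → 6. villager ← 7. villager+chicken →
Minimum trips = 7

7


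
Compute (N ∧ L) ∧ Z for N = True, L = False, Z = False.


N = True, L = False, Z = False
Step 1: N ∧ L = True AND False = False
Step 2: False ∧ Z = False AND False = False
AND is true only when ALL operands are true.

False


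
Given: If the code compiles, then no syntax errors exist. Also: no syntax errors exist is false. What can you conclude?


Modus tollens: P → Q, ¬Q ⊢ ¬P
P: the code compiles
Q: no syntax errors exist
We have P → Q and Q is false.
By modus tollens, P must be false.

It is not the case that the code compiles


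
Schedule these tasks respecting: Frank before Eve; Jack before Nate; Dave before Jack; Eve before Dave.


Constraints: Frank before Eve; Jack before Nate; Dave before Jack; Eve before Dave
Method: repeatedly schedule the remaining task that has no remaining task required before it.
  Step 1: remaining {Jack, Frank, Eve, Dave, Nate}; every task except Frank still has a predecessor pending → schedule Frank.
  Step 2: remaining {Jack, Eve, Dave, Nate}; every task except Eve still has a predecessor pending → schedule Eve.
  Step 3: remaining {Jack, Dave, Nate}; every task except Dave still has a predecessor pending → schedule Dave.
  Step 4: remaining {Jack, Nate}; every task except Jack still has a predecessor pending → schedule Jack.
  Step 5: only Nate remains → schedule Nate.
Resulting order:

Frank → Eve → Dave → Jack → Nate


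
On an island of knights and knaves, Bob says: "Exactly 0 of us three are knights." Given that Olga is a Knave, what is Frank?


Bob claims exactly 0 knights among Bob, Olga, Frank.
Given: Olga is a Knave.

Case 1: Bob is a Knight (tells truth)
  Then exactly 0 of the three are knights.
  Counting Bob, Olga: 1 knight(s) so far. Need -1 more → impossible.
Case 2: Bob is a Knave (lies)
  Then the count is NOT 0.
  If Frank = Knave, count = 0 = 0 → claim would be true, contradicts lie.
  If Frank = Knight, count = 1 ≠ 0 → lie confirmed ✓

Frank is a Knight.

Knight


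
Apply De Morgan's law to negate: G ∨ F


De Morgan's law: ¬(P ∨ Q) ≡ ¬P ∧ ¬Q
¬(G ∨ F) = ¬G ∧ ¬F

¬G ∧ ¬F


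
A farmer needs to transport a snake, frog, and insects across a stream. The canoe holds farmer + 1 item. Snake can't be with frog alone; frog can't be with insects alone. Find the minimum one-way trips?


1. farmer+frog → 2. farmer ← 3. farmer+snake → 4. farmer+frog ← 5. farmer+insects → 6. farmer ← 7. farmer+frog →
Minimum trips = 7

7


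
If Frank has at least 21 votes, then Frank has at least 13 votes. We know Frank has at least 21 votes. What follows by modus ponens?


Modus ponens: P → Q, P ⊢ Q
P: Frank has at least 21 votes
Q: Frank has at least 13 votes
We have P → Q and P is true.
By modus ponens, Q must be true.

Frank has at least 13 votes


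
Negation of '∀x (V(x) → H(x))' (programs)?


Original: ∀x (V(x) → H(x))
Rule: ¬∀→∃, ¬∃→∀, negate predicate.
Negation: ∃x (V(x) ∧ ¬H(x))

∃x (V(x) ∧ ¬H(x))


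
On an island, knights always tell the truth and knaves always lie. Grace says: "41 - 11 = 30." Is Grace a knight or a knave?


Statement: "41 - 11 = 30."
Actual: 41 - 11 = 30
Claimed: 30
Statement is TRUE → Grace tells the truth → Knight

Knight


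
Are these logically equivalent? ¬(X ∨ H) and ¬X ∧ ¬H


Expression 1: ¬(X ∨ H)
Expression 2: ¬X ∧ ¬H
Truth table (X H | Expr1 Expr2):
  T T |   F     F
  T F |   F     F
  F T |   F     F
  F F |   T     T
All 4 rows agree, so the expressions are logically equivalent.

Yes


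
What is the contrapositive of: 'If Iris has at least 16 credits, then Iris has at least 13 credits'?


Original: If Iris has at least 16 credits, then Iris has at least 13 credits
Contrapositive: If ¬Q, then ¬P
Negate Q: not (Iris has at least 13 credits)
Negate P: not (Iris has at least 16 credits)

If not (Iris has at least 13 credits), then not (Iris has at least 16 credits).


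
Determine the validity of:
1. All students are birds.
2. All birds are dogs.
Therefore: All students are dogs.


Premise 1: All students are birds.
Premise 2: All birds are dogs.
Conclusion: All students are dogs.
Barbara syllogism (AAA-1): All A are B, All B are C → All A are C.
Middle term (birds) distributed in premise 2.

Valid


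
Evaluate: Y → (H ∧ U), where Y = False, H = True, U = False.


Y = False, H = True, U = False
Step 1: H ∧ U = True AND False = False
Step 2: Y → (False): false only when Y=True and consequent=False.
Result: True

True


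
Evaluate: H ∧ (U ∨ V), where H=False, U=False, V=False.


H = False, U = False, V = False
Expression: H ∧ (U ∨ V)
Step 1: U ∨ V = False OR False = False
Step 2: H ∧ (False) = False AND False = False

False


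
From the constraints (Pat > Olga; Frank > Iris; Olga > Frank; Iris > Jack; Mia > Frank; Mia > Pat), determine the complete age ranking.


Constraints: Pat > Olga; Frank > Iris; Olga > Frank; Iris > Jack; Mia > Frank; Mia > Pat
Method: at each step, the next-highest is the one remaining person who never appears on the smaller side of a constraint between remaining people.
  Step 1: remaining {Jack, Iris, Mia, Frank, Olga, Pat}; on the smaller side: {Jack, Iris, Frank, Olga, Pat} → Mia is next (Mia > Frank; Mia > Pat).
  Step 2: remaining {Jack, Iris, Frank, Olga, Pat}; on the smaller side: {Jack, Iris, Frank, Olga} → Pat is next (Pat > Olga).
  Step 3: remaining {Jack, Iris, Frank, Olga}; on the smaller side: {Jack, Iris, Frank} → Olga is next (Olga > Frank).
  Step 4: remaining {Jack, Iris, Frank}; on the smaller side: {Jack, Iris} → Frank is next (Frank > Iris).
  Step 5: remaining {Jack, Iris}; on the smaller side: {Jack} → Iris is next (Iris > Jack).
  Step 6: only Jack remains → lowest.
Final ranking (highest to lowest):

Mia > Pat > Olga > Frank > Iris > Jack


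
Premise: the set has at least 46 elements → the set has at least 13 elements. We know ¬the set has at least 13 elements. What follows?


Modus tollens: P → Q, ¬Q ⊢ ¬P
P: the set has at least 46 elements
Q: the set has at least 13 elements
We have P → Q and Q is false.
By modus tollens, P must be false.

It is not the case that the set has at least 46 elements


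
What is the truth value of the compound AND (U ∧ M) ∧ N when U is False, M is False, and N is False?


U = False, M = False, N = False
Step 1: U ∧ M = False AND False = False
Step 2: False ∧ N = False AND False = False
AND is true only when ALL operands are true.

False


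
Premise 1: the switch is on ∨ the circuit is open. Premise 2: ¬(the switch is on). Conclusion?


Disjunctive syllogism: P ∨ Q, ¬P ⊢ Q
Disjunction: the switch is on ∨ the circuit is open
We know it is not the case that the switch is on.
By disjunctive syllogism, the other disjunct must be true.

The circuit is open


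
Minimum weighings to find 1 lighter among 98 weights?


Each weighing has 3 outcomes (left heavy / balance / right heavy), so k weighings distinguish at most 3^k cases; splitting into three near-equal groups achieves this.
Need 3^k ≥ 98: 3^4 = 81 < 98 ≤ 3^5 = 243
k = ⌈log₃(98)⌉ = 5

5


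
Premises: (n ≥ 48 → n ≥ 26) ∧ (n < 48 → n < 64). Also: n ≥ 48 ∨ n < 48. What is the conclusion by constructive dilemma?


Constructive dilemma: (P → Q) ∧ (R → S), P ∨ R ⊢ Q ∨ S
Premise 1: n ≥ 48 → n ≥ 26
Premise 2: n < 48 → n < 64
Premise 3: n ≥ 48 ∨ n < 48
Case 1: Assuming n ≥ 48, then by Premise 1, n ≥ 26.
Case 2: Assuming n < 48, then by Premise 2, n < 64.
Since one of n ≥ 48 or n < 48 must hold, we get n ≥ 26 or n < 64.

n ≥ 26 or n < 64.


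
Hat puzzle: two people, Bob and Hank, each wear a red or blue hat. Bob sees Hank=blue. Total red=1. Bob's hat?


Total red = 1, Hank = blue
Red accounted for: 0
Remaining for Bob: 1
Bob's hat is red.

red


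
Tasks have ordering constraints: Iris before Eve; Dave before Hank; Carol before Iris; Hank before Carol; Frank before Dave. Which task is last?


Constraints: Iris before Eve; Dave before Hank; Carol before Iris; Hank before Carol; Frank before Dave
The last task can have nothing scheduled after it, so it must never appear on the left of a 'before'.
Tasks appearing before some other task: Iris, Dave, Carol, Hank, Frank.
The only task not in that list is Eve → it is last.

Eve


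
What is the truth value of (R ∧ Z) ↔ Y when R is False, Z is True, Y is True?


R = False, Z = True, Y = True
Step 1: R ∧ Z = False AND True = False
Step 2: (False) ↔ Y: true when both sides have same truth value.
Result: False ↔ True = False

False
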